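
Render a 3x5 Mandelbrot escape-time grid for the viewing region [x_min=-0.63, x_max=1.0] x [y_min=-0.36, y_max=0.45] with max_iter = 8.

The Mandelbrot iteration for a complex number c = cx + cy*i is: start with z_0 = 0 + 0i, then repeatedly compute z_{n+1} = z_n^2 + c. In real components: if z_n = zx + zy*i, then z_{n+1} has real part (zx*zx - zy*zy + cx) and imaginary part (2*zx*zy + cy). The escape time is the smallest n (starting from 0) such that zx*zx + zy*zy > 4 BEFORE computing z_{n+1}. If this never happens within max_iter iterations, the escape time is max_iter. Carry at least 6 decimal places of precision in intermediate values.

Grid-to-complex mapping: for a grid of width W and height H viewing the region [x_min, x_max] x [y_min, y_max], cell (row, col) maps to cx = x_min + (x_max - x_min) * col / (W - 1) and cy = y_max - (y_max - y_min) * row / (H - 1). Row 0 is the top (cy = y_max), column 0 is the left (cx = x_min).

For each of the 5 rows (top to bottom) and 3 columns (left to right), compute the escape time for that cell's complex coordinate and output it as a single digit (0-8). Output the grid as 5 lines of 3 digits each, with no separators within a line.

Answer: 882
882
882
882
882

Derivation:
(row=0, col=0): c = -0.6300 + 0.4500i → escape time 8
(row=0, col=1): c = 0.1850 + 0.4500i → escape time 8
(row=0, col=2): c = 1.0000 + 0.4500i → escape time 2
(row=1, col=0): c = -0.6300 + 0.2475i → escape time 8
(row=1, col=1): c = 0.1850 + 0.2475i → escape time 8
(row=1, col=2): c = 1.0000 + 0.2475i → escape time 2
(row=2, col=0): c = -0.6300 + 0.0450i → escape time 8
(row=2, col=1): c = 0.1850 + 0.0450i → escape time 8
(row=2, col=2): c = 1.0000 + 0.0450i → escape time 2
(row=3, col=0): c = -0.6300 + -0.1575i → escape time 8
(row=3, col=1): c = 0.1850 + -0.1575i → escape time 8
(row=3, col=2): c = 1.0000 + -0.1575i → escape time 2
(row=4, col=0): c = -0.6300 + -0.3600i → escape time 8
(row=4, col=1): c = 0.1850 + -0.3600i → escape time 8
(row=4, col=2): c = 1.0000 + -0.3600i → escape time 2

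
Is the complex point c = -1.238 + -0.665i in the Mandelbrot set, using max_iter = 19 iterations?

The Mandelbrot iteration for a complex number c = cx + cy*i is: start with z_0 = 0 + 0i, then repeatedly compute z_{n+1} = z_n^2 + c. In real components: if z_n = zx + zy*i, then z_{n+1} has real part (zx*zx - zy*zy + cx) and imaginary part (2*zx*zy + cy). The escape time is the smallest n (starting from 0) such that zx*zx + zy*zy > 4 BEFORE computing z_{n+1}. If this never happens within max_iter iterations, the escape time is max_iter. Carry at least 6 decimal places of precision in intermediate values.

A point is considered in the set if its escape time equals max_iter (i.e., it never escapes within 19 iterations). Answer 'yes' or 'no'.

Answer: no

Derivation:
z_0 = 0 + 0i, c = -1.2380 + -0.6650i
Iter 1: z = -1.2380 + -0.6650i, |z|^2 = 1.9749
Iter 2: z = -0.1476 + 0.9815i, |z|^2 = 0.9852
Iter 3: z = -2.1796 + -0.9547i, |z|^2 = 5.6623
Escaped at iteration 3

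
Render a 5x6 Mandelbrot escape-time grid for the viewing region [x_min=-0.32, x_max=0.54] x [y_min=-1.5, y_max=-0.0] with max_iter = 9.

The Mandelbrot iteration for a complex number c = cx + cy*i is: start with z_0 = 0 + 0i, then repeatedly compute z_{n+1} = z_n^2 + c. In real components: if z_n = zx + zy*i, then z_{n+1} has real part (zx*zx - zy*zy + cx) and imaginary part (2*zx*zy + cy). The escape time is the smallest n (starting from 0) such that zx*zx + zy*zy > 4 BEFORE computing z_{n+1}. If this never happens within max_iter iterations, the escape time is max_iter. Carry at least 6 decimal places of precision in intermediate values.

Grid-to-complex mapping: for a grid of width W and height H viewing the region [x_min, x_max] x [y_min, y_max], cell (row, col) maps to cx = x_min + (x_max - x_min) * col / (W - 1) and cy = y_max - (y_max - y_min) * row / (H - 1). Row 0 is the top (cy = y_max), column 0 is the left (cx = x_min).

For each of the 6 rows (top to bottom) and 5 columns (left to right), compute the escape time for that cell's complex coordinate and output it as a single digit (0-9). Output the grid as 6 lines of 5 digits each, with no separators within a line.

(row=0, col=0): c = -0.3200 + -0.0000i → escape time 9
(row=0, col=1): c = -0.1050 + -0.0000i → escape time 9
(row=0, col=2): c = 0.1100 + -0.0000i → escape time 9
(row=0, col=3): c = 0.3250 + -0.0000i → escape time 9
(row=0, col=4): c = 0.5400 + -0.0000i → escape time 4
(row=1, col=0): c = -0.3200 + -0.3000i → escape time 9
(row=1, col=1): c = -0.1050 + -0.3000i → escape time 9
(row=1, col=2): c = 0.1100 + -0.3000i → escape time 9
(row=1, col=3): c = 0.3250 + -0.3000i → escape time 9
(row=1, col=4): c = 0.5400 + -0.3000i → escape time 4
(row=2, col=0): c = -0.3200 + -0.6000i → escape time 9
(row=2, col=1): c = -0.1050 + -0.6000i → escape time 9
(row=2, col=2): c = 0.1100 + -0.6000i → escape time 9
(row=2, col=3): c = 0.3250 + -0.6000i → escape time 9
(row=2, col=4): c = 0.5400 + -0.6000i → escape time 4
(row=3, col=0): c = -0.3200 + -0.9000i → escape time 6
(row=3, col=1): c = -0.1050 + -0.9000i → escape time 9
(row=3, col=2): c = 0.1100 + -0.9000i → escape time 5
(row=3, col=3): c = 0.3250 + -0.9000i → escape time 4
(row=3, col=4): c = 0.5400 + -0.9000i → escape time 3
(row=4, col=0): c = -0.3200 + -1.2000i → escape time 3
(row=4, col=1): c = -0.1050 + -1.2000i → escape time 3
(row=4, col=2): c = 0.1100 + -1.2000i → escape time 3
(row=4, col=3): c = 0.3250 + -1.2000i → escape time 2
(row=4, col=4): c = 0.5400 + -1.2000i → escape time 2
(row=5, col=0): c = -0.3200 + -1.5000i → escape time 2
(row=5, col=1): c = -0.1050 + -1.5000i → escape time 2
(row=5, col=2): c = 0.1100 + -1.5000i → escape time 2
(row=5, col=3): c = 0.3250 + -1.5000i → escape time 2
(row=5, col=4): c = 0.5400 + -1.5000i → escape time 2

Answer: 99994
99994
99994
69543
33322
22222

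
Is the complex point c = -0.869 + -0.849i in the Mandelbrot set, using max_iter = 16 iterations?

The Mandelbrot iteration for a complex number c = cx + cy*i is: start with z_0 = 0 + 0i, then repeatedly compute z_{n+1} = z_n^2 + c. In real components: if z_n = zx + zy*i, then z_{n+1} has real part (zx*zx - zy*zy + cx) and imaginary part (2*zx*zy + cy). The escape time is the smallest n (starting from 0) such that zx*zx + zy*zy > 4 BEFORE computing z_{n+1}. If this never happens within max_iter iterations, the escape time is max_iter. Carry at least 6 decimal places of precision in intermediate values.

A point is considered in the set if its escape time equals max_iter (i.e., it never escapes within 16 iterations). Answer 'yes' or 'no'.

z_0 = 0 + 0i, c = -0.8690 + -0.8490i
Iter 1: z = -0.8690 + -0.8490i, |z|^2 = 1.4760
Iter 2: z = -0.8346 + 0.6266i, |z|^2 = 1.0892
Iter 3: z = -0.5650 + -1.8949i, |z|^2 = 3.9098
Iter 4: z = -4.1405 + 1.2921i, |z|^2 = 18.8132
Escaped at iteration 4

Answer: no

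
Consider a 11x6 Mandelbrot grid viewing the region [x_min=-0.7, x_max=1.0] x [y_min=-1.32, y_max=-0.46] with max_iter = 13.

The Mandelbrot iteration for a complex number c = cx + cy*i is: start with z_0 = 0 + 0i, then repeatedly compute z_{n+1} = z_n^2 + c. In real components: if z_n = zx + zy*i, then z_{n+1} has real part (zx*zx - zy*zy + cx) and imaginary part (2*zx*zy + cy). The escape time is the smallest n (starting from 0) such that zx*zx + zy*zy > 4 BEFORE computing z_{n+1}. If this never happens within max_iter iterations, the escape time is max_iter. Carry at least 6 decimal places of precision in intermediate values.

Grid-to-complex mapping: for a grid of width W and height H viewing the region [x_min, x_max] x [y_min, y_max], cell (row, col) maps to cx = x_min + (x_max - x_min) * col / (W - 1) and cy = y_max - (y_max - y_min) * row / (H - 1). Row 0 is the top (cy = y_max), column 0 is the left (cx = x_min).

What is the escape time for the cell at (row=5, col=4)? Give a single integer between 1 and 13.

Answer: 2

Derivation:
z_0 = 0 + 0i, c = -0.0200 + -1.3200i
Iter 1: z = -0.0200 + -1.3200i, |z|^2 = 1.7428
Iter 2: z = -1.7620 + -1.2672i, |z|^2 = 4.7104
Escaped at iteration 2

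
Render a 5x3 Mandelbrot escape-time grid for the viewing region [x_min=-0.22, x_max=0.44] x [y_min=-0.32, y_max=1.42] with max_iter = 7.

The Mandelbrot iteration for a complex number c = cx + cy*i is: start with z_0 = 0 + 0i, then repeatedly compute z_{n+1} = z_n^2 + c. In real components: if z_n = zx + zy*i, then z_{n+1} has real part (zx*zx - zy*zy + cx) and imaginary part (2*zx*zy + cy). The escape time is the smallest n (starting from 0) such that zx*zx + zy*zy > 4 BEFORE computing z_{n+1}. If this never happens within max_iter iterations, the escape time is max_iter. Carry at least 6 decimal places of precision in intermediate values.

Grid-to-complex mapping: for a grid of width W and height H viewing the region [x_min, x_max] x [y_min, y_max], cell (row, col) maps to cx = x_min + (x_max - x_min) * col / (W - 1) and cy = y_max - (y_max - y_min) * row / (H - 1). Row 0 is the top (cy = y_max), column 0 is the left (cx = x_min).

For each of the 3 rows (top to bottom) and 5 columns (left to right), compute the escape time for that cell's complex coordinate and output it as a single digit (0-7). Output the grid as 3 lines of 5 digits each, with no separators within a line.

(row=0, col=0): c = -0.2200 + 1.4200i → escape time 2
(row=0, col=1): c = -0.0550 + 1.4200i → escape time 2
(row=0, col=2): c = 0.1100 + 1.4200i → escape time 2
(row=0, col=3): c = 0.2750 + 1.4200i → escape time 2
(row=0, col=4): c = 0.4400 + 1.4200i → escape time 2
(row=1, col=0): c = -0.2200 + 0.5500i → escape time 7
(row=1, col=1): c = -0.0550 + 0.5500i → escape time 7
(row=1, col=2): c = 0.1100 + 0.5500i → escape time 7
(row=1, col=3): c = 0.2750 + 0.5500i → escape time 7
(row=1, col=4): c = 0.4400 + 0.5500i → escape time 6
(row=2, col=0): c = -0.2200 + -0.3200i → escape time 7
(row=2, col=1): c = -0.0550 + -0.3200i → escape time 7
(row=2, col=2): c = 0.1100 + -0.3200i → escape time 7
(row=2, col=3): c = 0.2750 + -0.3200i → escape time 7
(row=2, col=4): c = 0.4400 + -0.3200i → escape time 7

Answer: 22222
77776
77777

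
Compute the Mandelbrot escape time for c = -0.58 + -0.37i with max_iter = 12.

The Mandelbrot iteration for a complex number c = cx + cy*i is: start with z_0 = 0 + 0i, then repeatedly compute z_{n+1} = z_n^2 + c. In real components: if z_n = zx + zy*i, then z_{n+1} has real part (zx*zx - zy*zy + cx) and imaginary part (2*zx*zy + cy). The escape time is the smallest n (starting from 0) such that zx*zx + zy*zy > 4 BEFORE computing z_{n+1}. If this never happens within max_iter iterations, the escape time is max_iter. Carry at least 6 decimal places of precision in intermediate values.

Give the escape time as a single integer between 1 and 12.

z_0 = 0 + 0i, c = -0.5800 + -0.3700i
Iter 1: z = -0.5800 + -0.3700i, |z|^2 = 0.4733
Iter 2: z = -0.3805 + 0.0592i, |z|^2 = 0.1483
Iter 3: z = -0.4387 + -0.4151i, |z|^2 = 0.3647
Iter 4: z = -0.5598 + -0.0058i, |z|^2 = 0.3134
Iter 5: z = -0.2667 + -0.3635i, |z|^2 = 0.2032
Iter 6: z = -0.6410 + -0.1761i, |z|^2 = 0.4419
Iter 7: z = -0.2001 + -0.1442i, |z|^2 = 0.0608
Iter 8: z = -0.5607 + -0.3123i, |z|^2 = 0.4120
Iter 9: z = -0.3631 + -0.0198i, |z|^2 = 0.1322
Iter 10: z = -0.4486 + -0.3556i, |z|^2 = 0.3277
Iter 11: z = -0.5053 + -0.0510i, |z|^2 = 0.2579

Answer: 12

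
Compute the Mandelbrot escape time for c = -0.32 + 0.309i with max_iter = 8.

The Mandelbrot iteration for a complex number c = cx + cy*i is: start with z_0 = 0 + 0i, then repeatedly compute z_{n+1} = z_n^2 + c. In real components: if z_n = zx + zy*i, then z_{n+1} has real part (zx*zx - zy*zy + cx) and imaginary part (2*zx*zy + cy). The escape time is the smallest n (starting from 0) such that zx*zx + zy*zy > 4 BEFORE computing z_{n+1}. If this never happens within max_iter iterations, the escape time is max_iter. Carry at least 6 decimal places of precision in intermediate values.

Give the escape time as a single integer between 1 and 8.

Answer: 8

Derivation:
z_0 = 0 + 0i, c = -0.3200 + 0.3090i
Iter 1: z = -0.3200 + 0.3090i, |z|^2 = 0.1979
Iter 2: z = -0.3131 + 0.1112i, |z|^2 = 0.1104
Iter 3: z = -0.2344 + 0.2393i, |z|^2 = 0.1122
Iter 4: z = -0.3224 + 0.1968i, |z|^2 = 0.1427
Iter 5: z = -0.2548 + 0.1821i, |z|^2 = 0.0981
Iter 6: z = -0.2882 + 0.2162i, |z|^2 = 0.1298
Iter 7: z = -0.2837 + 0.1844i, |z|^2 = 0.1145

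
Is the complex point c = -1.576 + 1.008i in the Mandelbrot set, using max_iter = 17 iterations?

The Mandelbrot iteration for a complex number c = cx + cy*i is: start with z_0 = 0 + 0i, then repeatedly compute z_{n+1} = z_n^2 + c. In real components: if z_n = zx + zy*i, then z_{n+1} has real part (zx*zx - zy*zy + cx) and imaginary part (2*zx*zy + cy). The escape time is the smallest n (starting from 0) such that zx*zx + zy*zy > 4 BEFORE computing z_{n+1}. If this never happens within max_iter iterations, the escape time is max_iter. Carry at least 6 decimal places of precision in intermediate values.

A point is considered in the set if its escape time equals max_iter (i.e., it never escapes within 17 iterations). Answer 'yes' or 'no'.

Answer: no

Derivation:
z_0 = 0 + 0i, c = -1.5760 + 1.0080i
Iter 1: z = -1.5760 + 1.0080i, |z|^2 = 3.4998
Iter 2: z = -0.1083 + -2.1692i, |z|^2 = 4.7172
Escaped at iteration 2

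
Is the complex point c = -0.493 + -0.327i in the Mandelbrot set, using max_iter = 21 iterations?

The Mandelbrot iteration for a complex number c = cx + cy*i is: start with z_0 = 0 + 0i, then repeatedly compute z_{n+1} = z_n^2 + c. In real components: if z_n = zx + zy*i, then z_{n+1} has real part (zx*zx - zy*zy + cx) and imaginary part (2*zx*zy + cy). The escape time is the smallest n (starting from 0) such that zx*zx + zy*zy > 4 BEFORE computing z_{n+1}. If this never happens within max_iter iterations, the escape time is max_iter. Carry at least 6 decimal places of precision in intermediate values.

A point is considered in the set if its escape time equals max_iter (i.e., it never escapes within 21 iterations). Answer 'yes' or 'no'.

Answer: yes

Derivation:
z_0 = 0 + 0i, c = -0.4930 + -0.3270i
Iter 1: z = -0.4930 + -0.3270i, |z|^2 = 0.3500
Iter 2: z = -0.3569 + -0.0046i, |z|^2 = 0.1274
Iter 3: z = -0.3657 + -0.3237i, |z|^2 = 0.2385
Iter 4: z = -0.4641 + -0.0902i, |z|^2 = 0.2235
Iter 5: z = -0.2858 + -0.2432i, |z|^2 = 0.1408
Iter 6: z = -0.4705 + -0.1880i, |z|^2 = 0.2567
Iter 7: z = -0.3070 + -0.1501i, |z|^2 = 0.1168
Iter 8: z = -0.4213 + -0.2348i, |z|^2 = 0.2326
Iter 9: z = -0.3707 + -0.1291i, |z|^2 = 0.1541
Iter 10: z = -0.3723 + -0.2313i, |z|^2 = 0.1921
Iter 11: z = -0.4079 + -0.1548i, |z|^2 = 0.1903
Iter 12: z = -0.3506 + -0.2007i, |z|^2 = 0.1632
Iter 13: z = -0.4104 + -0.1863i, |z|^2 = 0.2031
Iter 14: z = -0.3593 + -0.1741i, |z|^2 = 0.1594
Iter 15: z = -0.3942 + -0.2019i, |z|^2 = 0.1962
Iter 16: z = -0.3783 + -0.1678i, |z|^2 = 0.1713
Iter 17: z = -0.3780 + -0.2000i, |z|^2 = 0.1829
Iter 18: z = -0.3901 + -0.1758i, |z|^2 = 0.1831
Iter 19: z = -0.3717 + -0.1899i, |z|^2 = 0.1742
Iter 20: z = -0.3909 + -0.1859i, |z|^2 = 0.1873
Did not escape in 21 iterations → in set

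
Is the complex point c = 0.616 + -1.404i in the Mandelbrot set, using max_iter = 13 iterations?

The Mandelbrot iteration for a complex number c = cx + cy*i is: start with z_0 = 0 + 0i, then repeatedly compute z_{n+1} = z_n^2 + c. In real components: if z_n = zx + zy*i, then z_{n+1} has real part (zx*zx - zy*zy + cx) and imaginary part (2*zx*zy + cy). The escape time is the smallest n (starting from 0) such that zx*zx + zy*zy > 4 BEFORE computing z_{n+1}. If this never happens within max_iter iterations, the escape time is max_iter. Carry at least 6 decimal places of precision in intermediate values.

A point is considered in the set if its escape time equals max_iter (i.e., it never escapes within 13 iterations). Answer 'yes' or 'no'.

Answer: no

Derivation:
z_0 = 0 + 0i, c = 0.6160 + -1.4040i
Iter 1: z = 0.6160 + -1.4040i, |z|^2 = 2.3507
Iter 2: z = -0.9758 + -3.1337i, |z|^2 = 10.7724
Escaped at iteration 2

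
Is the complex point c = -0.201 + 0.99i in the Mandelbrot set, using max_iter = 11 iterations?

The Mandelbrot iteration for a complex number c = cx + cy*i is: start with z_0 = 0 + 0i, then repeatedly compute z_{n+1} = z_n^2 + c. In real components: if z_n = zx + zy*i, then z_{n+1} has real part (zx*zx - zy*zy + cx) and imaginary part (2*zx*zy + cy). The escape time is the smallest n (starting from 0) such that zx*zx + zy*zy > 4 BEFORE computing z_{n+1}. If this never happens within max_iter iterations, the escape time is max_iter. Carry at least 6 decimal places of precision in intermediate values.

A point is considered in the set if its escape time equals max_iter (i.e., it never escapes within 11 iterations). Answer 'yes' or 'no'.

z_0 = 0 + 0i, c = -0.2010 + 0.9900i
Iter 1: z = -0.2010 + 0.9900i, |z|^2 = 1.0205
Iter 2: z = -1.1407 + 0.5920i, |z|^2 = 1.6517
Iter 3: z = 0.7497 + -0.3606i, |z|^2 = 0.6921
Iter 4: z = 0.2310 + 0.4493i, |z|^2 = 0.2552
Iter 5: z = -0.3495 + 1.1976i, |z|^2 = 1.5563
Iter 6: z = -1.5130 + 0.1530i, |z|^2 = 2.3126
Iter 7: z = 2.0648 + 0.5271i, |z|^2 = 4.5414
Escaped at iteration 7

Answer: no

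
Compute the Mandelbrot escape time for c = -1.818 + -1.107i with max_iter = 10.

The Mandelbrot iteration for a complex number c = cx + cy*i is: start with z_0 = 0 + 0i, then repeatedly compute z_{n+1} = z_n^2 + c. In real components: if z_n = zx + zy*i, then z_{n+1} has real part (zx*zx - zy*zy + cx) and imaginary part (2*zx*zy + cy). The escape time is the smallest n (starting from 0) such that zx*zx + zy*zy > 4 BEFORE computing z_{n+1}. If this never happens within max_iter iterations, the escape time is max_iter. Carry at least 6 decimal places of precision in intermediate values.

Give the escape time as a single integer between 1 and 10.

Answer: 1

Derivation:
z_0 = 0 + 0i, c = -1.8180 + -1.1070i
Iter 1: z = -1.8180 + -1.1070i, |z|^2 = 4.5306
Escaped at iteration 1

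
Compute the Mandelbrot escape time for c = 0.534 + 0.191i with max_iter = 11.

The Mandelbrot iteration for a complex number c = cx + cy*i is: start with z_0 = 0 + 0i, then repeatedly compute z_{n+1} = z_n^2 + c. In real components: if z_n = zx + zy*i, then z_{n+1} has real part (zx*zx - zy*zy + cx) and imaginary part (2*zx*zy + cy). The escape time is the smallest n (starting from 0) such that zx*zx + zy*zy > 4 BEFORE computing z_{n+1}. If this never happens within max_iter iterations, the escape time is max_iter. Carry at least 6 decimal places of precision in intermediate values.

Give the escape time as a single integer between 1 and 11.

Answer: 5

Derivation:
z_0 = 0 + 0i, c = 0.5340 + 0.1910i
Iter 1: z = 0.5340 + 0.1910i, |z|^2 = 0.3216
Iter 2: z = 0.7827 + 0.3950i, |z|^2 = 0.7686
Iter 3: z = 0.9906 + 0.8093i, |z|^2 = 1.6362
Iter 4: z = 0.8603 + 1.7943i, |z|^2 = 3.9596
Iter 5: z = -1.9455 + 3.2782i, |z|^2 = 14.5314
Escaped at iteration 5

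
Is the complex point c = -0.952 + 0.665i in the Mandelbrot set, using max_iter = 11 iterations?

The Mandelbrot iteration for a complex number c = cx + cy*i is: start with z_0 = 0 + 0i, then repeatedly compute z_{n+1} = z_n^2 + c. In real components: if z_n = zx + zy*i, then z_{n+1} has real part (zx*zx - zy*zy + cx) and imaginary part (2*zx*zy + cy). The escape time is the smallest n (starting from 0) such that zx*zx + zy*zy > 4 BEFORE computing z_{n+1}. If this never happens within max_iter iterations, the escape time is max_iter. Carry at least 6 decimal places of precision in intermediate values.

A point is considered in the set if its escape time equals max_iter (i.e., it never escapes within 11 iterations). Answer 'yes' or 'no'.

z_0 = 0 + 0i, c = -0.9520 + 0.6650i
Iter 1: z = -0.9520 + 0.6650i, |z|^2 = 1.3485
Iter 2: z = -0.4879 + -0.6012i, |z|^2 = 0.5995
Iter 3: z = -1.0753 + 1.2516i, |z|^2 = 2.7229
Iter 4: z = -1.3623 + -2.0268i, |z|^2 = 5.9638
Escaped at iteration 4

Answer: no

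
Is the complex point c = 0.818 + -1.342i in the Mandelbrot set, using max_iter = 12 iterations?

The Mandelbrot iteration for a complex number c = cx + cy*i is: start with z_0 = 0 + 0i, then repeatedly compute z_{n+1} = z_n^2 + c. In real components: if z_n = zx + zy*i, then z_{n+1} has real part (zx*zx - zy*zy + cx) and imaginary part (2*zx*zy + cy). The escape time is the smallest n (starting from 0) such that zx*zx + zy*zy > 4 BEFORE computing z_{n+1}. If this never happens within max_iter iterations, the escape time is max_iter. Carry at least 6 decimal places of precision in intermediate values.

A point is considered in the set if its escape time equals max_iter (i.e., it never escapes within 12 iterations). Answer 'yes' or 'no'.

z_0 = 0 + 0i, c = 0.8180 + -1.3420i
Iter 1: z = 0.8180 + -1.3420i, |z|^2 = 2.4701
Iter 2: z = -0.3138 + -3.5375i, |z|^2 = 12.6125
Escaped at iteration 2

Answer: no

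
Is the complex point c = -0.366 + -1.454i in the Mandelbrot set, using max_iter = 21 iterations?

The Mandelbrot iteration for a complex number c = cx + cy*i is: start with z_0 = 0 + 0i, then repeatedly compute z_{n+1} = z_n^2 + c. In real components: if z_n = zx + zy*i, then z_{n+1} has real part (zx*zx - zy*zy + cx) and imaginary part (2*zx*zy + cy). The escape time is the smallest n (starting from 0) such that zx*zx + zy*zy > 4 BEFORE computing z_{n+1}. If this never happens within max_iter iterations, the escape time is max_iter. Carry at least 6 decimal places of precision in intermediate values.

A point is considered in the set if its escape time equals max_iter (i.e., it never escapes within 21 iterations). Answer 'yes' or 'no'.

Answer: no

Derivation:
z_0 = 0 + 0i, c = -0.3660 + -1.4540i
Iter 1: z = -0.3660 + -1.4540i, |z|^2 = 2.2481
Iter 2: z = -2.3462 + -0.3897i, |z|^2 = 5.6563
Escaped at iteration 2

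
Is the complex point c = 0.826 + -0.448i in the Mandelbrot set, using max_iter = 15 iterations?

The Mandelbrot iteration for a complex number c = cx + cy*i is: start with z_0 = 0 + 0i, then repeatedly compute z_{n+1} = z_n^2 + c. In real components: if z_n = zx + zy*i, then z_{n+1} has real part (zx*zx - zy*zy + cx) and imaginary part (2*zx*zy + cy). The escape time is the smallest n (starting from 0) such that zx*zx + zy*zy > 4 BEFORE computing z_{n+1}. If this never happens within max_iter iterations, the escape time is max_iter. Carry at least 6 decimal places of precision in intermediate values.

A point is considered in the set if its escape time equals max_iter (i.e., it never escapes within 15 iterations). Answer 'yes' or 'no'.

Answer: no

Derivation:
z_0 = 0 + 0i, c = 0.8260 + -0.4480i
Iter 1: z = 0.8260 + -0.4480i, |z|^2 = 0.8830
Iter 2: z = 1.3076 + -1.1881i, |z|^2 = 3.1213
Iter 3: z = 1.1242 + -3.5550i, |z|^2 = 13.9021
Escaped at iteration 3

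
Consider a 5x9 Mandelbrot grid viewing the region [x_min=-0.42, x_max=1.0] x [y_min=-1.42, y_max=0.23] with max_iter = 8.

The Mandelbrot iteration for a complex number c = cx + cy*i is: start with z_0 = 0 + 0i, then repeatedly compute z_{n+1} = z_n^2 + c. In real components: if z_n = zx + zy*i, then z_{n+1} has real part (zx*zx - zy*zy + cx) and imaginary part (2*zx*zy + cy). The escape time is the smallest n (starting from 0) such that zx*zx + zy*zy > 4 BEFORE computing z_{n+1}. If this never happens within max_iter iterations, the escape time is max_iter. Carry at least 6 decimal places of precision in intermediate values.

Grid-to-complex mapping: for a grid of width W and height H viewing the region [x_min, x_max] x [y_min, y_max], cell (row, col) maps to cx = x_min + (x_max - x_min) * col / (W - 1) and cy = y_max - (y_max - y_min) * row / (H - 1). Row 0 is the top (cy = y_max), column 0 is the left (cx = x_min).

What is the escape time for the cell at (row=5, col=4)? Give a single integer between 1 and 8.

Answer: 2

Derivation:
z_0 = 0 + 0i, c = 1.0000 + -0.8013i
Iter 1: z = 1.0000 + -0.8013i, |z|^2 = 1.6420
Iter 2: z = 1.3580 + -2.4038i, |z|^2 = 7.6222
Escaped at iteration 2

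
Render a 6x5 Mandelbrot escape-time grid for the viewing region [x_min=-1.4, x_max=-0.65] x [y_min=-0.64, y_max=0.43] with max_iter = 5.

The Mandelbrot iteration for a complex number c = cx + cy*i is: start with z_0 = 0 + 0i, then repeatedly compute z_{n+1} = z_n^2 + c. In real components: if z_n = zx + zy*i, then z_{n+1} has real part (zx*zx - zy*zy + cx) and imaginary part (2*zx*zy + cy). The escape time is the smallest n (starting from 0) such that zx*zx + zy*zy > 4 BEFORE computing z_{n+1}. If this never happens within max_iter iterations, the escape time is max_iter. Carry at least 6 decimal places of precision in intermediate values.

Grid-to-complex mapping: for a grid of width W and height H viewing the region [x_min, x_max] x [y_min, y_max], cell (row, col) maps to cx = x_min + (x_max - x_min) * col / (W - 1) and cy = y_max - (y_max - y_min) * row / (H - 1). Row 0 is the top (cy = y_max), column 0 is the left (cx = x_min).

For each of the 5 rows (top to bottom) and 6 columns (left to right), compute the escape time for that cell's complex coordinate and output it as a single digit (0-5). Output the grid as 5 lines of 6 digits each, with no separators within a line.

(row=0, col=0): c = -1.4000 + 0.4300i → escape time 4
(row=0, col=1): c = -1.2500 + 0.4300i → escape time 5
(row=0, col=2): c = -1.1000 + 0.4300i → escape time 5
(row=0, col=3): c = -0.9500 + 0.4300i → escape time 5
(row=0, col=4): c = -0.8000 + 0.4300i → escape time 5
(row=0, col=5): c = -0.6500 + 0.4300i → escape time 5
(row=1, col=0): c = -1.4000 + 0.1625i → escape time 5
(row=1, col=1): c = -1.2500 + 0.1625i → escape time 5
(row=1, col=2): c = -1.1000 + 0.1625i → escape time 5
(row=1, col=3): c = -0.9500 + 0.1625i → escape time 5
(row=1, col=4): c = -0.8000 + 0.1625i → escape time 5
(row=1, col=5): c = -0.6500 + 0.1625i → escape time 5
(row=2, col=0): c = -1.4000 + -0.1050i → escape time 5
(row=2, col=1): c = -1.2500 + -0.1050i → escape time 5
(row=2, col=2): c = -1.1000 + -0.1050i → escape time 5
(row=2, col=3): c = -0.9500 + -0.1050i → escape time 5
(row=2, col=4): c = -0.8000 + -0.1050i → escape time 5
(row=2, col=5): c = -0.6500 + -0.1050i → escape time 5
(row=3, col=0): c = -1.4000 + -0.3725i → escape time 5
(row=3, col=1): c = -1.2500 + -0.3725i → escape time 5
(row=3, col=2): c = -1.1000 + -0.3725i → escape time 5
(row=3, col=3): c = -0.9500 + -0.3725i → escape time 5
(row=3, col=4): c = -0.8000 + -0.3725i → escape time 5
(row=3, col=5): c = -0.6500 + -0.3725i → escape time 5
(row=4, col=0): c = -1.4000 + -0.6400i → escape time 3
(row=4, col=1): c = -1.2500 + -0.6400i → escape time 3
(row=4, col=2): c = -1.1000 + -0.6400i → escape time 4
(row=4, col=3): c = -0.9500 + -0.6400i → escape time 4
(row=4, col=4): c = -0.8000 + -0.6400i → escape time 5
(row=4, col=5): c = -0.6500 + -0.6400i → escape time 5

Answer: 455555
555555
555555
555555
334455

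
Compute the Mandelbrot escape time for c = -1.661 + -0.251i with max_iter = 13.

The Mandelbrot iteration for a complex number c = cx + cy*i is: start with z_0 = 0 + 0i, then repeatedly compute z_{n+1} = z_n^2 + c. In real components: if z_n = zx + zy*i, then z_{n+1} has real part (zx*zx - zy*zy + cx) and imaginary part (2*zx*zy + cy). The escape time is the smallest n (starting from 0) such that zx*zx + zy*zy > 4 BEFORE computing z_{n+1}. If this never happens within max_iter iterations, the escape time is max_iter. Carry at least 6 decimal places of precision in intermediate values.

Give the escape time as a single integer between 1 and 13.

Answer: 4

Derivation:
z_0 = 0 + 0i, c = -1.6610 + -0.2510i
Iter 1: z = -1.6610 + -0.2510i, |z|^2 = 2.8219
Iter 2: z = 1.0349 + 0.5828i, |z|^2 = 1.4107
Iter 3: z = -0.9296 + 0.9553i, |z|^2 = 1.7769
Iter 4: z = -1.7095 + -2.0272i, |z|^2 = 7.0320
Escaped at iteration 4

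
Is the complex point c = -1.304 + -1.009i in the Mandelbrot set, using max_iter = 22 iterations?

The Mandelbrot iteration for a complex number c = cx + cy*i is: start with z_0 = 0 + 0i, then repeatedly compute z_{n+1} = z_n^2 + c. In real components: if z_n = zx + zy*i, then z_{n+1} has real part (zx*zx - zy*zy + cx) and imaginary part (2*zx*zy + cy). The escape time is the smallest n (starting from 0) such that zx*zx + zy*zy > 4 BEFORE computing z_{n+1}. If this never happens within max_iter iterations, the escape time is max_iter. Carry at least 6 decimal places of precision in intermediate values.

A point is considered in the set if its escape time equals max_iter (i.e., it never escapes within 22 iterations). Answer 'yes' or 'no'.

Answer: no

Derivation:
z_0 = 0 + 0i, c = -1.3040 + -1.0090i
Iter 1: z = -1.3040 + -1.0090i, |z|^2 = 2.7185
Iter 2: z = -0.6217 + 1.6225i, |z|^2 = 3.0189
Iter 3: z = -3.5499 + -3.0263i, |z|^2 = 21.7604
Escaped at iteration 3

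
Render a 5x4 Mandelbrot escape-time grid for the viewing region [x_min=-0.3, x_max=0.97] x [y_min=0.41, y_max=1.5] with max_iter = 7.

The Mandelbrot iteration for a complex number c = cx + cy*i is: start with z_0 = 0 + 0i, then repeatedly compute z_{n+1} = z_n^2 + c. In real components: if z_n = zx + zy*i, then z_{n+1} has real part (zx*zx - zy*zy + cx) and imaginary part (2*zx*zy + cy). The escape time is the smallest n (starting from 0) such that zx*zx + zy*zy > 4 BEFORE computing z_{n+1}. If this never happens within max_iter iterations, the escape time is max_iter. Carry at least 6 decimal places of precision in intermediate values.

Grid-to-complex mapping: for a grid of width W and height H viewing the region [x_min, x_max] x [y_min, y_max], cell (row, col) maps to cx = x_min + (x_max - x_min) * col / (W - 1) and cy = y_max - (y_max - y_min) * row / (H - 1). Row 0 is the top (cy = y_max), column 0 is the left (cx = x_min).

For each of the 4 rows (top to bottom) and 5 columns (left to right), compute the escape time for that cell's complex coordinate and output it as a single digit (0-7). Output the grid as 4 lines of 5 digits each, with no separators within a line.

Answer: 22222
44222
77532
77732

Derivation:
(row=0, col=0): c = -0.3000 + 1.5000i → escape time 2
(row=0, col=1): c = 0.0175 + 1.5000i → escape time 2
(row=0, col=2): c = 0.3350 + 1.5000i → escape time 2
(row=0, col=3): c = 0.6525 + 1.5000i → escape time 2
(row=0, col=4): c = 0.9700 + 1.5000i → escape time 2
(row=1, col=0): c = -0.3000 + 1.1367i → escape time 4
(row=1, col=1): c = 0.0175 + 1.1367i → escape time 4
(row=1, col=2): c = 0.3350 + 1.1367i → escape time 2
(row=1, col=3): c = 0.6525 + 1.1367i → escape time 2
(row=1, col=4): c = 0.9700 + 1.1367i → escape time 2
(row=2, col=0): c = -0.3000 + 0.7733i → escape time 7
(row=2, col=1): c = 0.0175 + 0.7733i → escape time 7
(row=2, col=2): c = 0.3350 + 0.7733i → escape time 5
(row=2, col=3): c = 0.6525 + 0.7733i → escape time 3
(row=2, col=4): c = 0.9700 + 0.7733i → escape time 2
(row=3, col=0): c = -0.3000 + 0.4100i → escape time 7
(row=3, col=1): c = 0.0175 + 0.4100i → escape time 7
(row=3, col=2): c = 0.3350 + 0.4100i → escape time 7
(row=3, col=3): c = 0.6525 + 0.4100i → escape time 3
(row=3, col=4): c = 0.9700 + 0.4100i → escape time 2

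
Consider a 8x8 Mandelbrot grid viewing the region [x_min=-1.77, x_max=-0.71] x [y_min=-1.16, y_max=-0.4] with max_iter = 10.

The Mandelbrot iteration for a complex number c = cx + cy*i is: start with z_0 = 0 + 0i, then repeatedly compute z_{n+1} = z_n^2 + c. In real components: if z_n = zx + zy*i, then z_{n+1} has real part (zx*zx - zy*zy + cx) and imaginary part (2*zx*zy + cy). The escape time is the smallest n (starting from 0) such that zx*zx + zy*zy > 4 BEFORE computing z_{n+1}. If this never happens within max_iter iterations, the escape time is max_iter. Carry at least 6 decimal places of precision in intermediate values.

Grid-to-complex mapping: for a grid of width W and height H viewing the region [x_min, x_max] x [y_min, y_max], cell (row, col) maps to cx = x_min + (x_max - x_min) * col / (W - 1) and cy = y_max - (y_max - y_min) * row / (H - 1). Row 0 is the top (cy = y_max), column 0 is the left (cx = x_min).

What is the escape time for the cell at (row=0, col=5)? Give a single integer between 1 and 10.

z_0 = 0 + 0i, c = -1.0129 + -0.4000i
Iter 1: z = -1.0129 + -0.4000i, |z|^2 = 1.1859
Iter 2: z = -0.1470 + 0.4103i, |z|^2 = 0.1899
Iter 3: z = -1.1596 + -0.5206i, |z|^2 = 1.6157
Iter 4: z = 0.0608 + 0.8074i, |z|^2 = 0.6555
Iter 5: z = -1.6610 + -0.3019i, |z|^2 = 2.8501
Iter 6: z = 1.6550 + 0.6029i, |z|^2 = 3.1025
Iter 7: z = 1.3627 + 1.5956i, |z|^2 = 4.4028
Escaped at iteration 7

Answer: 7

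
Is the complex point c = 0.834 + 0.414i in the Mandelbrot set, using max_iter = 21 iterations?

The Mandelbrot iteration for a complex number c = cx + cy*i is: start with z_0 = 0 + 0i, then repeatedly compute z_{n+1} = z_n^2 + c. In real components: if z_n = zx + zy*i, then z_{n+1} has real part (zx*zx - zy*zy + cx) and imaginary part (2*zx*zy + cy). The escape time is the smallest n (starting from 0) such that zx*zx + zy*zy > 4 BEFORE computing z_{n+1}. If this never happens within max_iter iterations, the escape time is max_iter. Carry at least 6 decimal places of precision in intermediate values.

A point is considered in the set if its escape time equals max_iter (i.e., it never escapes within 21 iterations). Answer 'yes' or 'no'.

Answer: no

Derivation:
z_0 = 0 + 0i, c = 0.8340 + 0.4140i
Iter 1: z = 0.8340 + 0.4140i, |z|^2 = 0.8670
Iter 2: z = 1.3582 + 1.1046i, |z|^2 = 3.0646
Iter 3: z = 1.4586 + 3.4143i, |z|^2 = 13.7850
Escaped at iteration 3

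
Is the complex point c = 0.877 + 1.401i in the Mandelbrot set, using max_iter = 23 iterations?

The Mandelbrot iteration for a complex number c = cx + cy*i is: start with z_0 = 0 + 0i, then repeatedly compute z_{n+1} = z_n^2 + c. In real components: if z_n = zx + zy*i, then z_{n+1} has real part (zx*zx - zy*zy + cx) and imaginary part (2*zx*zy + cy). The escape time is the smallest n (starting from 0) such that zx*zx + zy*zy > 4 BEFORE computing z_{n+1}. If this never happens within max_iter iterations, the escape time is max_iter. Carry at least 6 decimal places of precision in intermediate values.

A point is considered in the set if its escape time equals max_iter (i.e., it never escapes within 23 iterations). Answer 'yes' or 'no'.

z_0 = 0 + 0i, c = 0.8770 + 1.4010i
Iter 1: z = 0.8770 + 1.4010i, |z|^2 = 2.7319
Iter 2: z = -0.3167 + 3.8584i, |z|^2 = 14.9872
Escaped at iteration 2

Answer: no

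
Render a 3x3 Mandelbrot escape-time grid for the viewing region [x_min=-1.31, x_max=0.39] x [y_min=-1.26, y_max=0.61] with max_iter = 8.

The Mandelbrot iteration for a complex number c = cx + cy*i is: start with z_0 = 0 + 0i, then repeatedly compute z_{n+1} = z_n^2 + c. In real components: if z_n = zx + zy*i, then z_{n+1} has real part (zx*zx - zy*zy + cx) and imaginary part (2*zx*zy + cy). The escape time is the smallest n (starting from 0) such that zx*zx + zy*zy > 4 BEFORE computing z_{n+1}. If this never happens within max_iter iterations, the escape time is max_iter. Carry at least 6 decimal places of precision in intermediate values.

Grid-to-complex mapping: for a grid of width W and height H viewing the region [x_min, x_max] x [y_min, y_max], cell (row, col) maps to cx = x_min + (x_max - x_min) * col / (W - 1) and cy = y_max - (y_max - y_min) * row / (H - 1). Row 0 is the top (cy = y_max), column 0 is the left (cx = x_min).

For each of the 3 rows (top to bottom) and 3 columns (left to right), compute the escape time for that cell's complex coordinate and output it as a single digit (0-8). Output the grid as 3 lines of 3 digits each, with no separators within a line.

Answer: 388
788
232

Derivation:
(row=0, col=0): c = -1.3100 + 0.6100i → escape time 3
(row=0, col=1): c = -0.4600 + 0.6100i → escape time 8
(row=0, col=2): c = 0.3900 + 0.6100i → escape time 8
(row=1, col=0): c = -1.3100 + -0.3250i → escape time 7
(row=1, col=1): c = -0.4600 + -0.3250i → escape time 8
(row=1, col=2): c = 0.3900 + -0.3250i → escape time 8
(row=2, col=0): c = -1.3100 + -1.2600i → escape time 2
(row=2, col=1): c = -0.4600 + -1.2600i → escape time 3
(row=2, col=2): c = 0.3900 + -1.2600i → escape time 2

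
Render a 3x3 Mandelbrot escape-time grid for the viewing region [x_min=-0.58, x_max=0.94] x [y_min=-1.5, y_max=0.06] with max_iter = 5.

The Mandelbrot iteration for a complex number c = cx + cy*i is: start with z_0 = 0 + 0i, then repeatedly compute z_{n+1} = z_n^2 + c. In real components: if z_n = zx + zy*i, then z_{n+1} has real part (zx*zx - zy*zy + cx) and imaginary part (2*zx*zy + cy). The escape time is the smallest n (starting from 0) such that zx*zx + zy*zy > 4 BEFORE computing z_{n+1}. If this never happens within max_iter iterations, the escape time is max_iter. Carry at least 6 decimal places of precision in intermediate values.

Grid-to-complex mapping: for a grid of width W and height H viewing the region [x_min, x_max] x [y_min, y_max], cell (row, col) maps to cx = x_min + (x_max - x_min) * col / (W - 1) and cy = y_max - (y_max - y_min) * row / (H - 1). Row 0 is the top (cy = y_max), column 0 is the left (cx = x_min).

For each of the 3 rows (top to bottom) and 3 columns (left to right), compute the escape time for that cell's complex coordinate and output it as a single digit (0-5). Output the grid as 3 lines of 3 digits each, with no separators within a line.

(row=0, col=0): c = -0.5800 + 0.0600i → escape time 5
(row=0, col=1): c = 0.1800 + 0.0600i → escape time 5
(row=0, col=2): c = 0.9400 + 0.0600i → escape time 3
(row=1, col=0): c = -0.5800 + -0.7200i → escape time 5
(row=1, col=1): c = 0.1800 + -0.7200i → escape time 5
(row=1, col=2): c = 0.9400 + -0.7200i → escape time 2
(row=2, col=0): c = -0.5800 + -1.5000i → escape time 2
(row=2, col=1): c = 0.1800 + -1.5000i → escape time 2
(row=2, col=2): c = 0.9400 + -1.5000i → escape time 2

Answer: 553
552
222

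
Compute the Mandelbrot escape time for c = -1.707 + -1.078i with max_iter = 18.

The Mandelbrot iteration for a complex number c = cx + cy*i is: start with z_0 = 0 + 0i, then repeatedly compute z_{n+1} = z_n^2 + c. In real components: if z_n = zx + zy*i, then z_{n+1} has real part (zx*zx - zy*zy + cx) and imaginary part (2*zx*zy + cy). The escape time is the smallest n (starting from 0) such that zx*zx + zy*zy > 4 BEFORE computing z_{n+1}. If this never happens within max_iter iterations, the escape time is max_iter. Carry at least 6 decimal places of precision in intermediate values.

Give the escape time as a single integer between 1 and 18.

z_0 = 0 + 0i, c = -1.7070 + -1.0780i
Iter 1: z = -1.7070 + -1.0780i, |z|^2 = 4.0759
Escaped at iteration 1

Answer: 1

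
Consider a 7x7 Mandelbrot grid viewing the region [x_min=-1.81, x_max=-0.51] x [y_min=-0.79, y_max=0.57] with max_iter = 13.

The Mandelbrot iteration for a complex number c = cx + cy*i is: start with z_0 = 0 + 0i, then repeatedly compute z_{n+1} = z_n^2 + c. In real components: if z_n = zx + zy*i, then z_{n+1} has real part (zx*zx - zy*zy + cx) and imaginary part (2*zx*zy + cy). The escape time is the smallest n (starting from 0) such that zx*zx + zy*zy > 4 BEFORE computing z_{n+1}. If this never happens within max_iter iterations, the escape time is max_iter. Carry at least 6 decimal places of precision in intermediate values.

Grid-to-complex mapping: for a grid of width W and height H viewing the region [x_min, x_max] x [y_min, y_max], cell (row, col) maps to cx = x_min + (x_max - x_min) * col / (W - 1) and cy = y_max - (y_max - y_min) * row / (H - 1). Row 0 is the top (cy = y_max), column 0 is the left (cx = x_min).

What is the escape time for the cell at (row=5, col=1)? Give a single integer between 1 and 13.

Answer: 3

Derivation:
z_0 = 0 + 0i, c = -1.5933 + -0.5633i
Iter 1: z = -1.5933 + -0.5633i, |z|^2 = 2.8561
Iter 2: z = 0.6280 + 1.2318i, |z|^2 = 1.9118
Iter 3: z = -2.7163 + 0.9839i, |z|^2 = 8.3463
Escaped at iteration 3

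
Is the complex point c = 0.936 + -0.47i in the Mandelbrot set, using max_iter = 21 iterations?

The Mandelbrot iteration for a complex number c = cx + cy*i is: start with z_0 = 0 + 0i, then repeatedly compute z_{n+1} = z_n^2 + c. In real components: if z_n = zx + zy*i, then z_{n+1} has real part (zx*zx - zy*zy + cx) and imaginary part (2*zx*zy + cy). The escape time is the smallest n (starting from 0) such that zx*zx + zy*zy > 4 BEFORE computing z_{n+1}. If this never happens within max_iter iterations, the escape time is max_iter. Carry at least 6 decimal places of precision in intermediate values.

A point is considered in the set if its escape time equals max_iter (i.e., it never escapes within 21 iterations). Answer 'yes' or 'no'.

z_0 = 0 + 0i, c = 0.9360 + -0.4700i
Iter 1: z = 0.9360 + -0.4700i, |z|^2 = 1.0970
Iter 2: z = 1.5912 + -1.3498i, |z|^2 = 4.3540
Escaped at iteration 2

Answer: no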